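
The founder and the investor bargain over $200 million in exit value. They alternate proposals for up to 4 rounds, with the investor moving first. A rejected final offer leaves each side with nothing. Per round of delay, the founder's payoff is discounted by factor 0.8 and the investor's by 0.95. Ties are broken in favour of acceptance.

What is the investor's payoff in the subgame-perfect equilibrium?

70.4

Round 4 (the founder proposes): rejection yields 0 for the investor; the founder offers 0 and keeps 200.
Round 3 (the investor proposes): the founder can get 200 next round, worth 0.8 × 200 = 160 now, so the investor offers 160, keeping 40.
Round 2 (the founder proposes): the investor can get 40 next round, worth 0.95 × 40 = 38 now; the founder offers that and keeps 162.
Round 1 (the investor proposes): the founder can get 162 next round, worth 0.8 × 162 = 129.6 now. The investor offers 129.6 and keeps 200 − 129.6 = 70.4.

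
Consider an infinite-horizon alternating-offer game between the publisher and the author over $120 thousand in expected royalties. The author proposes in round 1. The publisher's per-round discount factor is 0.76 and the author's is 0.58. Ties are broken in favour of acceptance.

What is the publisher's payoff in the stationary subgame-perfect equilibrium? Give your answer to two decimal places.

68.50

In a stationary SPE each proposer offers the other exactly their discounted continuation value.
If the author keeps x when proposing and the publisher keeps y when proposing, then x = 120 − 0.76y and y = 120 − 0.58x.
Solving: x = 120(1 − 0.76) / (1 − 0.58·0.76) = 28.8 / 0.5592 ≈ 51.5021.
The publisher gets 120 − 51.5021 ≈ 68.4979.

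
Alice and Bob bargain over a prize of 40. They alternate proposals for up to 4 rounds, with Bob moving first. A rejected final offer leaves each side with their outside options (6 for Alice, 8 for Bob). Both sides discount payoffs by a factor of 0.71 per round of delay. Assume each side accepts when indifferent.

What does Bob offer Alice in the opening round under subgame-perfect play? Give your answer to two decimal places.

19.69

Round 4 (Alice proposes): Bob gets 8 if talks fail, so Alice offers 8 and keeps 32.
Round 3 (Bob proposes): Alice can get 32 next round, worth 0.71 × 32 = 22.72 now; Bob offers that and keeps 17.28.
Round 2 (Alice proposes): Bob can get 17.28 next round, worth 0.71 × 17.28 = 12.2688 now. Alice offers 12.2688 and keeps 40 − 12.2688 = 27.7312.
Round 1 (Bob proposes): Alice can get 27.7312 next round, worth 0.71 × 27.7312 = 19.689152 now; Bob offers that and keeps 20.310848.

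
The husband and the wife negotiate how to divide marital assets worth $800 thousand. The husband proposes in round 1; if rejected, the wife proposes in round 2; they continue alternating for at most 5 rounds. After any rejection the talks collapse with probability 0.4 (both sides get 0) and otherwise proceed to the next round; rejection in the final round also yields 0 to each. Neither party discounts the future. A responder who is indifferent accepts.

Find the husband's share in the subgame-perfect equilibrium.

Round 5 (the husband proposes): rejection yields 0 for the wife; the husband offers 0 and keeps 800.
Round 4 (the wife proposes): rejecting gives the husband an expected 0.6 × 800 = 480. The wife offers 480 and keeps 800 − 480 = 320.
Round 3 (the husband proposes): rejecting gives the wife an expected 0.6 × 320 = 192. The husband offers 192 and keeps 800 − 192 = 608.
Round 2 (the wife proposes): rejecting gives the husband an expected 0.6 × 608 = 364.8, so the wife offers 364.8, keeping 435.2.
Round 1 (the husband proposes): rejecting gives the wife an expected 0.6 × 435.2 = 261.12. The husband offers 261.12 and keeps 800 − 261.12 = 538.88.

538.88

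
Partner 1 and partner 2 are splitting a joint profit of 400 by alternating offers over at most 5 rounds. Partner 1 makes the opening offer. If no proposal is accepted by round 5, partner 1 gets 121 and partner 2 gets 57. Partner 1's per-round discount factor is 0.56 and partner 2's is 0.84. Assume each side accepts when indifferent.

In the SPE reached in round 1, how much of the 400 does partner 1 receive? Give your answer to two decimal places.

170.00

By backward induction:
Round 5 (partner 1 proposes): partner 2 gets 57 if talks fail, so partner 1 offers 57 and keeps 343.
Round 4 (partner 2 proposes): partner 1 can get 343 next round, worth 0.56 × 343 = 192.08 now, so partner 2 offers 192.08, keeping 207.92.
Round 3 (partner 1 proposes): partner 2 can get 207.92 next round, worth 0.84 × 207.92 = 174.6528 now. Partner 1 offers 174.6528 and keeps 400 − 174.6528 = 225.3472.
Round 2 (partner 2 proposes): partner 1 can get 225.3472 next round, worth 0.56 × 225.3472 = 126.194432 now, so partner 2 offers 126.194432, keeping 273.805568.
Round 1 (partner 1 proposes): partner 2 can get 273.805568 next round, worth 0.84 × 273.805568 = 229.99667712 now; partner 1 offers that and keeps 170.00332288.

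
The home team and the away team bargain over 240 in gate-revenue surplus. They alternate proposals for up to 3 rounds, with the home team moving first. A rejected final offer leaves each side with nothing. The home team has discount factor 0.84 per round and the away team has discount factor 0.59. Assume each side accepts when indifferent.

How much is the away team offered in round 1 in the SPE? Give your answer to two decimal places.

22.66

Round 3 (the home team proposes): the away team will accept anything ≥ 0, so the home team offers 0 and keeps 240.
Round 2 (the away team proposes): the home team can get 240 next round, worth 0.84 × 240 = 201.6 now. The away team offers 201.6 and keeps 240 − 201.6 = 38.4.
Round 1 (the home team proposes): the away team can get 38.4 next round, worth 0.59 × 38.4 = 22.656 now, so the home team offers 22.656, keeping 217.344.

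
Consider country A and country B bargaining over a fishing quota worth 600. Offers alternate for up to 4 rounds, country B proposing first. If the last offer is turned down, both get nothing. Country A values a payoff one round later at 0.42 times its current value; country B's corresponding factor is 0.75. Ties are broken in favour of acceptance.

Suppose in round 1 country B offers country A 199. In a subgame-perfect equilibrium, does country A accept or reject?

Accept

Round 4 (country A proposes): country B will accept anything ≥ 0, so country A offers 0 and keeps 600.
Round 3 (country B proposes): country A can get 600 next round, worth 0.42 × 600 = 252 now, so country B offers 252, keeping 348.
Round 2 (country A proposes): country B can get 348 next round, worth 0.75 × 348 = 261 now. Country A offers 261 and keeps 600 − 261 = 339.
So by rejecting in round 1, country A gets 339 next round, worth 0.42 × 339 = 142.38 now.
Offer 199 ≥ 142.38, so country A accepts.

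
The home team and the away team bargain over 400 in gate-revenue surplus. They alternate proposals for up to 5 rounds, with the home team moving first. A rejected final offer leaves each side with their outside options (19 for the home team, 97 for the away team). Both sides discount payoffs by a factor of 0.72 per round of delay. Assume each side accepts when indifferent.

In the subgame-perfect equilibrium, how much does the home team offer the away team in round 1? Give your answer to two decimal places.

148.51

By backward induction:
Round 5 (the home team proposes): the away team gets 97 if talks fail, so the home team offers 97 and keeps 303.
Round 4 (the away team proposes): the home team can get 303 next round, worth 0.72 × 303 = 218.16 now, so the away team offers 218.16, keeping 181.84.
Round 3 (the home team proposes): the away team can get 181.84 next round, worth 0.72 × 181.84 = 130.9248 now; the home team offers that and keeps 269.0752.
Round 2 (the away team proposes): the home team can get 269.0752 next round, worth 0.72 × 269.0752 = 193.734144 now; the away team offers that and keeps 206.265856.
Round 1 (the home team proposes): the away team can get 206.265856 next round, worth 0.72 × 206.265856 = 148.51141632 now; the home team offers that and keeps 251.48858368.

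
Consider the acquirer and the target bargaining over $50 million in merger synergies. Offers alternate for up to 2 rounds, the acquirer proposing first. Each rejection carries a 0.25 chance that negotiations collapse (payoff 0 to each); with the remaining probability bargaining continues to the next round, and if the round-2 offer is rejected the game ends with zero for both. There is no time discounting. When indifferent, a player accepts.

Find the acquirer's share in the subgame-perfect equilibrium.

12.5

Round 2 (the target proposes): rejection yields 0 for the acquirer; the target offers 0 and keeps 50.
Round 1 (the acquirer proposes): rejecting gives the target an expected 0.75 × 50 = 37.5. The acquirer offers 37.5 and keeps 50 − 37.5 = 12.5.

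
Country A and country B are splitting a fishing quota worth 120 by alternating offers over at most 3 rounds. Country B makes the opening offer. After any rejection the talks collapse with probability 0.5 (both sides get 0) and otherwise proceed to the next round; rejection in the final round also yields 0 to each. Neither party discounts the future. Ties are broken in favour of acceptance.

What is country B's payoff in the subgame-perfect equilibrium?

90

By backward induction:
Round 3 (country B proposes): rejection yields 0 for country A; country B offers 0 and keeps 120.
Round 2 (country A proposes): rejecting gives country B an expected 0.5 × 120 = 60, so country A offers 60, keeping 60.
Round 1 (country B proposes): rejecting gives country A an expected 0.5 × 60 = 30, so country B offers 30, keeping 90.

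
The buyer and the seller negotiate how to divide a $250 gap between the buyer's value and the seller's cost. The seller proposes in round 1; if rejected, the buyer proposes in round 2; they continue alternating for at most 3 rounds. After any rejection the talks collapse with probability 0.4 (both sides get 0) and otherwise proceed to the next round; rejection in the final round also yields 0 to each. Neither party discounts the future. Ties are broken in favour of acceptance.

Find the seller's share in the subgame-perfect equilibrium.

190

Round 3 (the seller proposes): rejection yields 0 for the buyer; the seller offers 0 and keeps 250.
Round 2 (the buyer proposes): rejecting gives the seller an expected 0.6 × 250 = 150; the buyer offers that and keeps 100.
Round 1 (the seller proposes): rejecting gives the buyer an expected 0.6 × 100 = 60; the seller offers that and keeps 190.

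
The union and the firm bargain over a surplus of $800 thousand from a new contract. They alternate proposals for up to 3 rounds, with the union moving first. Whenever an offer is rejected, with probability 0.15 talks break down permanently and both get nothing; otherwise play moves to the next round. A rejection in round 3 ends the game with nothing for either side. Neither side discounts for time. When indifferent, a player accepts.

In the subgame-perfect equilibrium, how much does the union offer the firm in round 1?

102

Round 3 (the union proposes): rejection yields 0 for the firm; the union offers 0 and keeps 800.
Round 2 (the firm proposes): rejecting gives the union an expected 0.85 × 800 = 680; the firm offers that and keeps 120.
Round 1 (the union proposes): rejecting gives the firm an expected 0.85 × 120 = 102; the union offers that and keeps 698.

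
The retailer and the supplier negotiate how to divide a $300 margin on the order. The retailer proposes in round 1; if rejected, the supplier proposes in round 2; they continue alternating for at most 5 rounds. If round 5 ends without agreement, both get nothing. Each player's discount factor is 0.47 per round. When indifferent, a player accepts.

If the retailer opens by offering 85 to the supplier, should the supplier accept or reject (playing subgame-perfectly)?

Reject

Work out the supplier's continuation value if the offer is rejected.
Round 5 (the retailer proposes): the supplier will accept anything ≥ 0, so the retailer offers 0 and keeps 300.
Round 4 (the supplier proposes): the retailer can get 300 next round, worth 0.47 × 300 = 141 now. The supplier offers 141 and keeps 300 − 141 = 159.
Round 3 (the retailer proposes): the supplier can get 159 next round, worth 0.47 × 159 = 74.73 now, so the retailer offers 74.73, keeping 225.27.
Round 2 (the supplier proposes): the retailer can get 225.27 next round, worth 0.47 × 225.27 = 105.8769 now, so the supplier offers 105.8769, keeping 194.1231.
So by rejecting in round 1, the supplier gets 194.1231 next round, worth 0.47 × 194.1231 = 91.237857 now.
Offer 85 < 91.237857, so the supplier rejects.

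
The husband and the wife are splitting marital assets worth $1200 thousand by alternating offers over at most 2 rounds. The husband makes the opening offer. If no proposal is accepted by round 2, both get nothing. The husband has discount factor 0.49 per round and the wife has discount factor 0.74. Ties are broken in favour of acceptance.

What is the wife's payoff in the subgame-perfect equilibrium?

Work backward from the last round.
Round 2 (the wife proposes): rejection yields 0 for the husband; the wife offers 0 and keeps 1200.
Round 1 (the husband proposes): the wife can get 1200 next round, worth 0.74 × 1200 = 888 now, so the husband offers 888, keeping 312.

888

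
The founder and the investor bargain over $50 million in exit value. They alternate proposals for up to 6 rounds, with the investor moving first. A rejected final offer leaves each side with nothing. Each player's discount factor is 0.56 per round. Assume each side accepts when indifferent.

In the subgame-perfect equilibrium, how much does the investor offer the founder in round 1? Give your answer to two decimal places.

18.94

Work backward from the last round.
Round 6 (the founder proposes): the investor will accept anything ≥ 0, so the founder offers 0 and keeps 50.
Round 5 (the investor proposes): the founder can get 50 next round, worth 0.56 × 50 = 28 now. The investor offers 28 and keeps 50 − 28 = 22.
Round 4 (the founder proposes): the investor can get 22 next round, worth 0.56 × 22 = 12.32 now. The founder offers 12.32 and keeps 50 − 12.32 = 37.68.
Round 3 (the investor proposes): the founder can get 37.68 next round, worth 0.56 × 37.68 = 21.1008 now, so the investor offers 21.1008, keeping 28.8992.
Round 2 (the founder proposes): the investor can get 28.8992 next round, worth 0.56 × 28.8992 = 16.183552 now. The founder offers 16.183552 and keeps 50 − 16.183552 = 33.816448.
Round 1 (the investor proposes): the founder can get 33.816448 next round, worth 0.56 × 33.816448 = 18.93721088 now; the investor offers that and keeps 31.06278912.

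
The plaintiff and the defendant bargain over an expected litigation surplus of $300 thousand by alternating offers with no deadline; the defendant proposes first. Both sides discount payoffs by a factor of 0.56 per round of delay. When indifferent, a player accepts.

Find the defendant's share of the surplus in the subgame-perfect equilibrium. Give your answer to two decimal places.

192.31

When the defendant proposes, the plaintiff accepts any offer worth at least 0.56 times what the plaintiff would get by proposing next round; and vice versa.
This gives x = 300 − 0.56y and y = 300 − 0.56x, where x and y are each side's share when it proposes.
Hence (1 − 0.56·0.56)x = 300(1 − 0.56), i.e. 0.6864·x = 132.
x ≈ 192.3077; the plaintiff's share is 300 − x ≈ 107.6923.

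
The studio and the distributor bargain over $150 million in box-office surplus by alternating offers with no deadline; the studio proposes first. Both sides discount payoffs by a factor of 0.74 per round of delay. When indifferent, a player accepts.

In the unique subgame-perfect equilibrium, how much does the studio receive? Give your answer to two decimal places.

86.21

In a stationary SPE each proposer offers the other exactly their discounted continuation value.
If the studio keeps x when proposing and the distributor keeps y when proposing, then x = 150 − 0.74y and y = 150 − 0.74x.
Solving: x = 150(1 − 0.74) / (1 − 0.74·0.74) = 39 / 0.4524 ≈ 86.2069.
The distributor gets 150 − 86.2069 ≈ 63.7931.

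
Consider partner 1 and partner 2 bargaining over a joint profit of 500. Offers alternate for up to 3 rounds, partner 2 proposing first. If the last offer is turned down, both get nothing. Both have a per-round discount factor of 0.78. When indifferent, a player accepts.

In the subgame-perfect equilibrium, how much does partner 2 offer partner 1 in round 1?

85.8

Round 3 (partner 2 proposes): partner 1 will accept anything ≥ 0, so partner 2 offers 0 and keeps 500.
Round 2 (partner 1 proposes): partner 2 can get 500 next round, worth 0.78 × 500 = 390 now, so partner 1 offers 390, keeping 110.
Round 1 (partner 2 proposes): partner 1 can get 110 next round, worth 0.78 × 110 = 85.8 now. Partner 2 offers 85.8 and keeps 500 − 85.8 = 414.2.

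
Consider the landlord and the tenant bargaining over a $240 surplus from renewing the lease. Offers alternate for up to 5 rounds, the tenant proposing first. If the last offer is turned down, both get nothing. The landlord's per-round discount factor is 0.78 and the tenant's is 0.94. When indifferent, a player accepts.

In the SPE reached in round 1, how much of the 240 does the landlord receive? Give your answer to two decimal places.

Round 5 (the tenant proposes): the landlord will accept anything ≥ 0, so the tenant offers 0 and keeps 240.
Round 4 (the landlord proposes): the tenant can get 240 next round, worth 0.94 × 240 = 225.6 now; the landlord offers that and keeps 14.4.
Round 3 (the tenant proposes): the landlord can get 14.4 next round, worth 0.78 × 14.4 = 11.232 now, so the tenant offers 11.232, keeping 228.768.
Round 2 (the landlord proposes): the tenant can get 228.768 next round, worth 0.94 × 228.768 = 215.04192 now; the landlord offers that and keeps 24.95808.
Round 1 (the tenant proposes): the landlord can get 24.95808 next round, worth 0.78 × 24.95808 = 19.4673024 now; the tenant offers that and keeps 220.5326976.

19.47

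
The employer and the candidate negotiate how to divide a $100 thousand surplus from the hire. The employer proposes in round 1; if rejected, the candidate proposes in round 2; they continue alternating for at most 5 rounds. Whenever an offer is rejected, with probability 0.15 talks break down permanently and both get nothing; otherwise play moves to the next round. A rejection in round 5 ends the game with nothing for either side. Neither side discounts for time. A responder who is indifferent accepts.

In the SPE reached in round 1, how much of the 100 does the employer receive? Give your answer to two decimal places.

78.04

Round 5 (the employer proposes): rejection yields 0 for the candidate; the employer offers 0 and keeps 100.
Round 4 (the candidate proposes): rejecting gives the employer an expected 0.85 × 100 = 85. The candidate offers 85 and keeps 100 − 85 = 15.
Round 3 (the employer proposes): rejecting gives the candidate an expected 0.85 × 15 = 12.75; the employer offers that and keeps 87.25.
Round 2 (the candidate proposes): rejecting gives the employer an expected 0.85 × 87.25 = 74.1625; the candidate offers that and keeps 25.8375.
Round 1 (the employer proposes): rejecting gives the candidate an expected 0.85 × 25.8375 = 21.961875. The employer offers 21.961875 and keeps 100 − 21.961875 = 78.038125.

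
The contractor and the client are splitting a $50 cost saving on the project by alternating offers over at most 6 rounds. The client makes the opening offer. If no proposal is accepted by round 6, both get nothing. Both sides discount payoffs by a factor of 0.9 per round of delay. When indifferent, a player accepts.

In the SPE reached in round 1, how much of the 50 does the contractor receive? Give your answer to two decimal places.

37.67

Solve by backward induction from round 6.
Round 6 (the contractor proposes): the client will accept anything ≥ 0, so the contractor offers 0 and keeps 50.
Round 5 (the client proposes): the contractor can get 50 next round, worth 0.9 × 50 = 45 now; the client offers that and keeps 5.
Round 4 (the contractor proposes): the client can get 5 next round, worth 0.9 × 5 = 4.5 now; the contractor offers that and keeps 45.5.
Round 3 (the client proposes): the contractor can get 45.5 next round, worth 0.9 × 45.5 = 40.95 now. The client offers 40.95 and keeps 50 − 40.95 = 9.05.
Round 2 (the contractor proposes): the client can get 9.05 next round, worth 0.9 × 9.05 = 8.145 now, so the contractor offers 8.145, keeping 41.855.
Round 1 (the client proposes): the contractor can get 41.855 next round, worth 0.9 × 41.855 = 37.6695 now; the client offers that and keeps 12.3305.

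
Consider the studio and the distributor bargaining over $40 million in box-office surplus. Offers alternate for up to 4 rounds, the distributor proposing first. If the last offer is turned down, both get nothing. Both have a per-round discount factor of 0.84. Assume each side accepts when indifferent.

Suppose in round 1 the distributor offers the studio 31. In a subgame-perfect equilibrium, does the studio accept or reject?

Work out the studio's continuation value if the offer is rejected.
Round 4 (the studio proposes): rejection yields 0 for the distributor; the studio offers 0 and keeps 40.
Round 3 (the distributor proposes): the studio can get 40 next round, worth 0.84 × 40 = 33.6 now, so the distributor offers 33.6, keeping 6.4.
Round 2 (the studio proposes): the distributor can get 6.4 next round, worth 0.84 × 6.4 = 5.376 now. The studio offers 5.376 and keeps 40 − 5.376 = 34.624.
So by rejecting in round 1, the studio gets 34.624 next round, worth 0.84 × 34.624 = 29.08416 now.
Offer 31 ≥ 29.08416, so the studio accepts.

Accept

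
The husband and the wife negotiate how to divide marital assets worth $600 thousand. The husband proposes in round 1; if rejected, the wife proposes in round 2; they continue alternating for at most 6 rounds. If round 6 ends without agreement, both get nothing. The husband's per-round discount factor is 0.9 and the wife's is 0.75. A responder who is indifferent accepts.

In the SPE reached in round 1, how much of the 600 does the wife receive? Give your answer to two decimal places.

Round 6 (the wife proposes): the husband will accept anything ≥ 0, so the wife offers 0 and keeps 600.
Round 5 (the husband proposes): the wife can get 600 next round, worth 0.75 × 600 = 450 now; the husband offers that and keeps 150.
Round 4 (the wife proposes): the husband can get 150 next round, worth 0.9 × 150 = 135 now. The wife offers 135 and keeps 600 − 135 = 465.
Round 3 (the husband proposes): the wife can get 465 next round, worth 0.75 × 465 = 348.75 now. The husband offers 348.75 and keeps 600 − 348.75 = 251.25.
Round 2 (the wife proposes): the husband can get 251.25 next round, worth 0.9 × 251.25 = 226.125 now, so the wife offers 226.125, keeping 373.875.
Round 1 (the husband proposes): the wife can get 373.875 next round, worth 0.75 × 373.875 = 280.40625 now; the husband offers that and keeps 319.59375.

280.41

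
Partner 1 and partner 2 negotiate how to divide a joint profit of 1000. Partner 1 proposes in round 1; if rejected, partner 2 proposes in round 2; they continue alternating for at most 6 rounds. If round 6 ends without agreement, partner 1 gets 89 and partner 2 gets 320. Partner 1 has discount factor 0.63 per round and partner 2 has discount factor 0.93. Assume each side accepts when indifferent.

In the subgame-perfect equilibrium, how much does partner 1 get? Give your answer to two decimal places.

By backward induction:
Round 6 (partner 2 proposes): partner 1 gets 89 if talks fail, so partner 2 offers 89 and keeps 911.
Round 5 (partner 1 proposes): partner 2 can get 911 next round, worth 0.93 × 911 = 847.23 now; partner 1 offers that and keeps 152.77.
Round 4 (partner 2 proposes): partner 1 can get 152.77 next round, worth 0.63 × 152.77 = 96.2451 now. Partner 2 offers 96.2451 and keeps 1000 − 96.2451 = 903.7549.
Round 3 (partner 1 proposes): partner 2 can get 903.7549 next round, worth 0.93 × 903.7549 = 840.492057 now, so partner 1 offers 840.492057, keeping 159.507943.
Round 2 (partner 2 proposes): partner 1 can get 159.507943 next round, worth 0.63 × 159.507943 = 100.49000409 now, so partner 2 offers 100.49000409, keeping 899.50999591.
Round 1 (partner 1 proposes): partner 2 can get 899.50999591 next round, worth 0.93 × 899.50999591 = 836.5442961963 now; partner 1 offers that and keeps 163.4557038037.

163.46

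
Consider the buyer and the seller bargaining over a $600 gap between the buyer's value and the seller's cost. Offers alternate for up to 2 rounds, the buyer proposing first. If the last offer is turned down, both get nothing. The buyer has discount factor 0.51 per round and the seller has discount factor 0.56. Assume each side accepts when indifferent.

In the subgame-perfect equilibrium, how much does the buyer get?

264

Round 2 (the seller proposes): rejection yields 0 for the buyer; the seller offers 0 and keeps 600.
Round 1 (the buyer proposes): the seller can get 600 next round, worth 0.56 × 600 = 336 now. The buyer offers 336 and keeps 600 − 336 = 264.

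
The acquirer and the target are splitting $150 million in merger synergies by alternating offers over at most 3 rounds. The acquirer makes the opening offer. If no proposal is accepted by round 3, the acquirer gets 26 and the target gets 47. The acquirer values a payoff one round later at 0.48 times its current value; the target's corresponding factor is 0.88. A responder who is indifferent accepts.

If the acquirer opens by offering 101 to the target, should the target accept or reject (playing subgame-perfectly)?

Accept

Round 3 (the acquirer proposes): the target gets 47 if talks fail, so the acquirer offers 47 and keeps 103.
Round 2 (the target proposes): the acquirer can get 103 next round, worth 0.48 × 103 = 49.44 now, so the target offers 49.44, keeping 100.56.
So by rejecting in round 1, the target gets 100.56 next round, worth 0.88 × 100.56 = 88.4928 now.
Offer 101 ≥ 88.4928, so the target accepts.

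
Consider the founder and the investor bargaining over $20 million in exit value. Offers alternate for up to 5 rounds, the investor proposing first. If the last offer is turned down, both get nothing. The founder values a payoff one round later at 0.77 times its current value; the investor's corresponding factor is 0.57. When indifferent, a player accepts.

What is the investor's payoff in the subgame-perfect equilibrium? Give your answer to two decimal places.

10.47

By backward induction:
Round 5 (the investor proposes): rejection yields 0 for the founder; the investor offers 0 and keeps 20.
Round 4 (the founder proposes): the investor can get 20 next round, worth 0.57 × 20 = 11.4 now. The founder offers 11.4 and keeps 20 − 11.4 = 8.6.
Round 3 (the investor proposes): the founder can get 8.6 next round, worth 0.77 × 8.6 = 6.622 now. The investor offers 6.622 and keeps 20 − 6.622 = 13.378.
Round 2 (the founder proposes): the investor can get 13.378 next round, worth 0.57 × 13.378 = 7.62546 now, so the founder offers 7.62546, keeping 12.37454.
Round 1 (the investor proposes): the founder can get 12.37454 next round, worth 0.77 × 12.37454 = 9.5283958 now, so the investor offers 9.5283958, keeping 10.4716042.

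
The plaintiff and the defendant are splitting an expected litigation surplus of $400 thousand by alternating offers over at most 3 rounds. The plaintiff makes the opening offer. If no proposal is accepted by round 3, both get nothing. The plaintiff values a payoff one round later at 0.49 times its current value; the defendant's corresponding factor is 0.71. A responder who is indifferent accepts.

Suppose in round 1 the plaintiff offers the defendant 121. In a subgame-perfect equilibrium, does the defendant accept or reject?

Reject

Work out the defendant's continuation value if the offer is rejected.
Round 3 (the plaintiff proposes): the defendant will accept anything ≥ 0, so the plaintiff offers 0 and keeps 400.
Round 2 (the defendant proposes): the plaintiff can get 400 next round, worth 0.49 × 400 = 196 now. The defendant offers 196 and keeps 400 − 196 = 204.
So by rejecting in round 1, the defendant gets 204 next round, worth 0.71 × 204 = 144.84 now.
Offer 121 < 144.84, so the defendant rejects.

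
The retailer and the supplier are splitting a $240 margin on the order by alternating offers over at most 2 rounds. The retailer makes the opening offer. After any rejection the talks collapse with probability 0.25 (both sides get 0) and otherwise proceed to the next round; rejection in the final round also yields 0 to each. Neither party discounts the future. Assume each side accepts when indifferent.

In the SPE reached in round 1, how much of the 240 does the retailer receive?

60

Round 2 (the supplier proposes): the retailer will accept anything ≥ 0, so the supplier offers 0 and keeps 240.
Round 1 (the retailer proposes): rejecting gives the supplier an expected 0.75 × 240 = 180. The retailer offers 180 and keeps 240 − 180 = 60.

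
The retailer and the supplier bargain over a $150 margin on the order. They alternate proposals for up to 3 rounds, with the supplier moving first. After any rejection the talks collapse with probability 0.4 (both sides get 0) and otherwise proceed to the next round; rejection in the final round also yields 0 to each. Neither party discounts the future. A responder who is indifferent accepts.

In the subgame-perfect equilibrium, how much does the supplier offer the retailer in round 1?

36

By backward induction:
Round 3 (the supplier proposes): the retailer will accept anything ≥ 0, so the supplier offers 0 and keeps 150.
Round 2 (the retailer proposes): rejecting gives the supplier an expected 0.6 × 150 = 90. The retailer offers 90 and keeps 150 − 90 = 60.
Round 1 (the supplier proposes): rejecting gives the retailer an expected 0.6 × 60 = 36. The supplier offers 36 and keeps 150 − 36 = 114.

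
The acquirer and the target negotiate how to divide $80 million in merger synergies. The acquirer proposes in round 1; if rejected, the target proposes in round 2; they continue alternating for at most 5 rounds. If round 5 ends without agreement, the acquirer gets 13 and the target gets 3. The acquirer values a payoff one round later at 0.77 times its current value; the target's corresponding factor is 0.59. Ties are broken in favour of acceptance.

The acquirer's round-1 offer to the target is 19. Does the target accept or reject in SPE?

Round 5 (the acquirer proposes): the target gets 3 if talks fail, so the acquirer offers 3 and keeps 77.
Round 4 (the target proposes): the acquirer can get 77 next round, worth 0.77 × 77 = 59.29 now, so the target offers 59.29, keeping 20.71.
Round 3 (the acquirer proposes): the target can get 20.71 next round, worth 0.59 × 20.71 = 12.2189 now. The acquirer offers 12.2189 and keeps 80 − 12.2189 = 67.7811.
Round 2 (the target proposes): the acquirer can get 67.7811 next round, worth 0.77 × 67.7811 = 52.191447 now, so the target offers 52.191447, keeping 27.808553.
So by rejecting in round 1, the target gets 27.808553 next round, worth 0.59 × 27.808553 = 16.40704627 now.
Offer 19 ≥ 16.40704627, so the target accepts.

Accept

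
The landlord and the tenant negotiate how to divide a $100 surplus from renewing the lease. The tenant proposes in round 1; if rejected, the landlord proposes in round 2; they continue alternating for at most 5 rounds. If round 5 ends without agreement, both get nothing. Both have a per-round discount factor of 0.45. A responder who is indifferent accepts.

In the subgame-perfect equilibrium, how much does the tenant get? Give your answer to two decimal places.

Round 5 (the tenant proposes): rejection yields 0 for the landlord; the tenant offers 0 and keeps 100.
Round 4 (the landlord proposes): the tenant can get 100 next round, worth 0.45 × 100 = 45 now, so the landlord offers 45, keeping 55.
Round 3 (the tenant proposes): the landlord can get 55 next round, worth 0.45 × 55 = 24.75 now, so the tenant offers 24.75, keeping 75.25.
Round 2 (the landlord proposes): the tenant can get 75.25 next round, worth 0.45 × 75.25 = 33.8625 now. The landlord offers 33.8625 and keeps 100 − 33.8625 = 66.1375.
Round 1 (the tenant proposes): the landlord can get 66.1375 next round, worth 0.45 × 66.1375 = 29.761875 now, so the tenant offers 29.761875, keeping 70.238125.

70.24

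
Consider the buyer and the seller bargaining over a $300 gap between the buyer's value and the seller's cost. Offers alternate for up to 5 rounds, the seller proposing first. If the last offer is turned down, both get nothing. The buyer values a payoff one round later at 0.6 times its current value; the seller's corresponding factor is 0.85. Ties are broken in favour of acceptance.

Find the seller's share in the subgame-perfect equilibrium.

259.23

By backward induction:
Round 5 (the seller proposes): rejection yields 0 for the buyer; the seller offers 0 and keeps 300.
Round 4 (the buyer proposes): the seller can get 300 next round, worth 0.85 × 300 = 255 now, so the buyer offers 255, keeping 45.
Round 3 (the seller proposes): the buyer can get 45 next round, worth 0.6 × 45 = 27 now; the seller offers that and keeps 273.
Round 2 (the buyer proposes): the seller can get 273 next round, worth 0.85 × 273 = 232.05 now; the buyer offers that and keeps 67.95.
Round 1 (the seller proposes): the buyer can get 67.95 next round, worth 0.6 × 67.95 = 40.77 now, so the seller offers 40.77, keeping 259.23.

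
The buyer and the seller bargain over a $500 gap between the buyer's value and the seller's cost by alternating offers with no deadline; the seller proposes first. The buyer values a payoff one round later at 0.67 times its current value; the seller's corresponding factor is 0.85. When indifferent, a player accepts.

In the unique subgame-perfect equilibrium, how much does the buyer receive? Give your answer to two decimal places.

Let x be the seller's share when the seller proposes and y be the buyer's share when the buyer proposes.
The buyer accepts iff offered ≥ 0.67·y, so x = 500 − 0.67y. Symmetrically y = 500 − 0.85x.
Substituting: x = 500 − 0.67(500 − 0.85x), giving x(1 − 0.85·0.67) = 500(1 − 0.67).
So x = 500 × 0.33 / 0.4305 ≈ 383.2753, and the buyer receives 500 − x ≈ 116.7247.

116.72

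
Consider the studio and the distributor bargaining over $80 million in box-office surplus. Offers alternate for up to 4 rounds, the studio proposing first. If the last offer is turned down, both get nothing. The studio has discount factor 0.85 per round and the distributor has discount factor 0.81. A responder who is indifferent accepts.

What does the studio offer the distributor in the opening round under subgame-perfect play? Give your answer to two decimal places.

54.33

Round 4 (the distributor proposes): rejection yields 0 for the studio; the distributor offers 0 and keeps 80.
Round 3 (the studio proposes): the distributor can get 80 next round, worth 0.81 × 80 = 64.8 now. The studio offers 64.8 and keeps 80 − 64.8 = 15.2.
Round 2 (the distributor proposes): the studio can get 15.2 next round, worth 0.85 × 15.2 = 12.92 now; the distributor offers that and keeps 67.08.
Round 1 (the studio proposes): the distributor can get 67.08 next round, worth 0.81 × 67.08 = 54.3348 now, so the studio offers 54.3348, keeping 25.6652.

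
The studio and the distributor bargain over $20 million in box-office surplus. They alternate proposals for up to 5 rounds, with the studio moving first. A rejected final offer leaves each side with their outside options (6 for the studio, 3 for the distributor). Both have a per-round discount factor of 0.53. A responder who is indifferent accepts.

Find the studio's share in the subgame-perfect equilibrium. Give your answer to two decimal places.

13.38

Round 5 (the studio proposes): the distributor gets 3 if talks fail, so the studio offers 3 and keeps 17.
Round 4 (the distributor proposes): the studio can get 17 next round, worth 0.53 × 17 = 9.01 now, so the distributor offers 9.01, keeping 10.99.
Round 3 (the studio proposes): the distributor can get 10.99 next round, worth 0.53 × 10.99 = 5.8247 now, so the studio offers 5.8247, keeping 14.1753.
Round 2 (the distributor proposes): the studio can get 14.1753 next round, worth 0.53 × 14.1753 = 7.512909 now. The distributor offers 7.512909 and keeps 20 − 7.512909 = 12.487091.
Round 1 (the studio proposes): the distributor can get 12.487091 next round, worth 0.53 × 12.487091 = 6.61815823 now. The studio offers 6.61815823 and keeps 20 − 6.61815823 = 13.38184177.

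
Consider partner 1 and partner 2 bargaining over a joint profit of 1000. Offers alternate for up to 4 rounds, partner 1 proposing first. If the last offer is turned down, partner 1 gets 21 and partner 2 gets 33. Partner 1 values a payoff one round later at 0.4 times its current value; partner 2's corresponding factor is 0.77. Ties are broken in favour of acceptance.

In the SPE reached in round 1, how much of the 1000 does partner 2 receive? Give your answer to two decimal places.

694.18

Round 4 (partner 2 proposes): partner 1 gets 21 if talks fail, so partner 2 offers 21 and keeps 979.
Round 3 (partner 1 proposes): partner 2 can get 979 next round, worth 0.77 × 979 = 753.83 now; partner 1 offers that and keeps 246.17.
Round 2 (partner 2 proposes): partner 1 can get 246.17 next round, worth 0.4 × 246.17 = 98.468 now; partner 2 offers that and keeps 901.532.
Round 1 (partner 1 proposes): partner 2 can get 901.532 next round, worth 0.77 × 901.532 = 694.17964 now, so partner 1 offers 694.17964, keeping 305.82036.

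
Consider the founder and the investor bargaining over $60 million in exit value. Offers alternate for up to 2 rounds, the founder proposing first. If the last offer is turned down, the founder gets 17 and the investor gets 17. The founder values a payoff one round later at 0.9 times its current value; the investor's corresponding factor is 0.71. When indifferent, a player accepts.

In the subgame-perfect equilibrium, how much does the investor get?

Work backward from the last round.
Round 2 (the investor proposes): the founder gets 17 if talks fail, so the investor offers 17 and keeps 43.
Round 1 (the founder proposes): the investor can get 43 next round, worth 0.71 × 43 = 30.53 now. The founder offers 30.53 and keeps 60 − 30.53 = 29.47.

30.53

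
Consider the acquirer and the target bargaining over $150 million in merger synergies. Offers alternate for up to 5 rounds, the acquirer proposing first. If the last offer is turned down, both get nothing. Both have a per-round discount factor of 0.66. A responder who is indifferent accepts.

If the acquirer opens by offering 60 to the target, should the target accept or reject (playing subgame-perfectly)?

Round 5 (the acquirer proposes): the target will accept anything ≥ 0, so the acquirer offers 0 and keeps 150.
Round 4 (the target proposes): the acquirer can get 150 next round, worth 0.66 × 150 = 99 now, so the target offers 99, keeping 51.
Round 3 (the acquirer proposes): the target can get 51 next round, worth 0.66 × 51 = 33.66 now. The acquirer offers 33.66 and keeps 150 − 33.66 = 116.34.
Round 2 (the target proposes): the acquirer can get 116.34 next round, worth 0.66 × 116.34 = 76.7844 now, so the target offers 76.7844, keeping 73.2156.
So by rejecting in round 1, the target gets 73.2156 next round, worth 0.66 × 73.2156 = 48.322296 now.
Offer 60 ≥ 48.322296, so the target accepts.

Accept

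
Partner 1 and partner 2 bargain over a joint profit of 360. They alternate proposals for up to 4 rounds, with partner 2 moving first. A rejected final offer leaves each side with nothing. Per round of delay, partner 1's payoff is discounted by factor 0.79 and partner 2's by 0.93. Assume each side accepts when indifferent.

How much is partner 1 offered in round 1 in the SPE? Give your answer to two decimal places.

228.86

Round 4 (partner 1 proposes): rejection yields 0 for partner 2; partner 1 offers 0 and keeps 360.
Round 3 (partner 2 proposes): partner 1 can get 360 next round, worth 0.79 × 360 = 284.4 now; partner 2 offers that and keeps 75.6.
Round 2 (partner 1 proposes): partner 2 can get 75.6 next round, worth 0.93 × 75.6 = 70.308 now; partner 1 offers that and keeps 289.692.
Round 1 (partner 2 proposes): partner 1 can get 289.692 next round, worth 0.79 × 289.692 = 228.85668 now. Partner 2 offers 228.85668 and keeps 360 − 228.85668 = 131.14332.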